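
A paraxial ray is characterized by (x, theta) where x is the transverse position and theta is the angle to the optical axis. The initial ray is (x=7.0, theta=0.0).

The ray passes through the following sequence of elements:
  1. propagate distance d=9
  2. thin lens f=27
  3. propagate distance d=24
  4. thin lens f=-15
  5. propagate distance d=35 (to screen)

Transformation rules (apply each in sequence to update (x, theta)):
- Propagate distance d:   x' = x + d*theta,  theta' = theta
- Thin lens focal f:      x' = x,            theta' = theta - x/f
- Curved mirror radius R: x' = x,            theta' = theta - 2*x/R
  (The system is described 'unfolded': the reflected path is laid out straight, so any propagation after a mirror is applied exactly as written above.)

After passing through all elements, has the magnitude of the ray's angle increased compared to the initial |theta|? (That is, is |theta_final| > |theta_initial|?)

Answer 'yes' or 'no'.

Initial: x=7.0000 theta=0.0000
After 1 (propagate distance d=9): x=7.0000 theta=0.0000
After 2 (thin lens f=27): x=7.0000 theta=-7/27 (≈-0.2593)
After 3 (propagate distance d=24): x=7/9 (≈0.7778) theta=-7/27 (≈-0.2593)
After 4 (thin lens f=-15): x=7/9 (≈0.7778) theta=-28/135 (≈-0.2074)
After 5 (propagate distance d=35 (to screen)): x=-175/27 (≈-6.4815) theta=-28/135 (≈-0.2074)
|theta_initial|=0.0000 |theta_final|=28/135 (≈0.2074) -> increased

Answer: yes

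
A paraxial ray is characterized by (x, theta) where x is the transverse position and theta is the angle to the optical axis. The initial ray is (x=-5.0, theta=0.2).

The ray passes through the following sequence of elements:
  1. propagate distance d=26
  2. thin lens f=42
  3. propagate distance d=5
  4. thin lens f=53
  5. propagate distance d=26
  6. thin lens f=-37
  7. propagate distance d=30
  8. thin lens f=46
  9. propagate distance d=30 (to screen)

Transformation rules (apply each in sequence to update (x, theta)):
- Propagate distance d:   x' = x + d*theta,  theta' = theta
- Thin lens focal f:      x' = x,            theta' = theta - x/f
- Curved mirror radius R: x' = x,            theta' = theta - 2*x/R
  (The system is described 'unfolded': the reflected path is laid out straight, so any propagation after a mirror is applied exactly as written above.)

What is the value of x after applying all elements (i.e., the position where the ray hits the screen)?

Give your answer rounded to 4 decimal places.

Initial: x=-5.0000 theta=0.2000
After 1 (propagate distance d=26): x=0.2000 theta=0.2000
After 2 (thin lens f=42): x=0.2000 theta=41/210 (≈0.1952)
After 3 (propagate distance d=5): x=247/210 (≈1.1762) theta=41/210 (≈0.1952)
After 4 (thin lens f=53): x=247/210 (≈1.1762) theta=321/1855 (≈0.1730)
After 5 (propagate distance d=26): x=63167/11130 (≈5.6754) theta=321/1855 (≈0.1730)
After 6 (thin lens f=-37): x=63167/11130 (≈5.6754) theta=134429/411810 (≈0.3264)
After 7 (propagate distance d=30): x=910007/58830 (≈15.4684) theta=134429/411810 (≈0.3264)
After 8 (thin lens f=46): x=910007/58830 (≈15.4684) theta=-12421/1262884 (≈-0.0098)
After 9 (propagate distance d=30 (to screen)): x=71858201/4735815 (≈15.1734) theta=-12421/1262884 (≈-0.0098)
Rounded to 4 decimal places: x = 15.1734

Answer: 15.1734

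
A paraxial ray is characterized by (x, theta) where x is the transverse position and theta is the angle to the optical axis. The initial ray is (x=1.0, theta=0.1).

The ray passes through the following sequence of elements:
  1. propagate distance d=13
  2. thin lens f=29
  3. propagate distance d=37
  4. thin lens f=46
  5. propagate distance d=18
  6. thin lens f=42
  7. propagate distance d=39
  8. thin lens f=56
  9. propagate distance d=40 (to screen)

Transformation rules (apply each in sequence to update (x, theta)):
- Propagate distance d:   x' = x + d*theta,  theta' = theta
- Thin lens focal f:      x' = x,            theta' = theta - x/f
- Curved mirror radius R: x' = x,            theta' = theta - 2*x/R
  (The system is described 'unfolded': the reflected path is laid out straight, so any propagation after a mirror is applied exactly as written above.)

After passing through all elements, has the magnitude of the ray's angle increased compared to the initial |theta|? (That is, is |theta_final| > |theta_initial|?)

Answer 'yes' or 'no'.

Initial: x=1.0000 theta=0.1000
After 1 (propagate distance d=13): x=2.3000 theta=0.1000
After 2 (thin lens f=29): x=2.3000 theta=3/145 (≈0.0207)
After 3 (propagate distance d=37): x=889/290 (≈3.0655) theta=3/145 (≈0.0207)
After 4 (thin lens f=46): x=889/290 (≈3.0655) theta=-613/13340 (≈-0.0460)
After 5 (propagate distance d=18): x=1493/667 (≈2.2384) theta=-613/13340 (≈-0.0460)
After 6 (thin lens f=42): x=1493/667 (≈2.2384) theta=-27803/280140 (≈-0.0992)
After 7 (propagate distance d=39): x=-152419/93380 (≈-1.6322) theta=-27803/280140 (≈-0.0992)
After 8 (thin lens f=56): x=-152419/93380 (≈-1.6322) theta=-1099711/15687840 (≈-0.0701)
After 9 (propagate distance d=40 (to screen)): x=-4349677/980490 (≈-4.4362) theta=-1099711/15687840 (≈-0.0701)
|theta_initial|=0.1000 |theta_final|=1099711/15687840 (≈0.0701) -> not increased

Answer: no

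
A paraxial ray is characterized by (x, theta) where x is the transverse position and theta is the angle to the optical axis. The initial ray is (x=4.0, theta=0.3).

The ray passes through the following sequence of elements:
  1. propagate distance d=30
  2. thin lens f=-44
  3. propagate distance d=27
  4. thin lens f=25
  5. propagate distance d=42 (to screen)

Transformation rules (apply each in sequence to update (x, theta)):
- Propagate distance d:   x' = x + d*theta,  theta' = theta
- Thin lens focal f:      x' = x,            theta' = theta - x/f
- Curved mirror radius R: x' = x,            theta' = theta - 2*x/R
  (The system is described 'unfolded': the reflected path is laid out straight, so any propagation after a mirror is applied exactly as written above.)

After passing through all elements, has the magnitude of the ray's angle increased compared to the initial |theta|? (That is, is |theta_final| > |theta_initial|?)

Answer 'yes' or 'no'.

Initial: x=4.0000 theta=0.3000
After 1 (propagate distance d=30): x=13.0000 theta=0.3000
After 2 (thin lens f=-44): x=13.0000 theta=131/220 (≈0.5955)
After 3 (propagate distance d=27): x=6397/220 (≈29.0773) theta=131/220 (≈0.5955)
After 4 (thin lens f=25): x=6397/220 (≈29.0773) theta=-1561/2750 (≈-0.5676)
After 5 (propagate distance d=42 (to screen)): x=28801/5500 (≈5.2365) theta=-1561/2750 (≈-0.5676)
|theta_initial|=0.3000 |theta_final|=1561/2750 (≈0.5676) -> increased

Answer: yes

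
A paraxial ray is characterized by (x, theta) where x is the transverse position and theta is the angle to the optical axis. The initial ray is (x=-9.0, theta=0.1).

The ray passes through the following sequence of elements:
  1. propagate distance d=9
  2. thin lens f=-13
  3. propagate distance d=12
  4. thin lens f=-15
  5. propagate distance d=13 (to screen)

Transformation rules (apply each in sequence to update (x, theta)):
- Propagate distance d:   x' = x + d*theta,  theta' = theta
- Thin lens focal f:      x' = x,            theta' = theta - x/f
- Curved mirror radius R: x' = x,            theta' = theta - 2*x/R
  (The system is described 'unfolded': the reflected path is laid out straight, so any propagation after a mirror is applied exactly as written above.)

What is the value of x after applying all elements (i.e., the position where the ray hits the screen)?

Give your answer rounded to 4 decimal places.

Initial: x=-9.0000 theta=0.1000
After 1 (propagate distance d=9): x=-8.1000 theta=0.1000
After 2 (thin lens f=-13): x=-8.1000 theta=-34/65 (≈-0.5231)
After 3 (propagate distance d=12): x=-1869/130 (≈-14.3769) theta=-34/65 (≈-0.5231)
After 4 (thin lens f=-15): x=-1869/130 (≈-14.3769) theta=-963/650 (≈-1.4815)
After 5 (propagate distance d=13 (to screen)): x=-10932/325 (≈-33.6369) theta=-963/650 (≈-1.4815)
Rounded to 4 decimal places: x = -33.6369

Answer: -33.6369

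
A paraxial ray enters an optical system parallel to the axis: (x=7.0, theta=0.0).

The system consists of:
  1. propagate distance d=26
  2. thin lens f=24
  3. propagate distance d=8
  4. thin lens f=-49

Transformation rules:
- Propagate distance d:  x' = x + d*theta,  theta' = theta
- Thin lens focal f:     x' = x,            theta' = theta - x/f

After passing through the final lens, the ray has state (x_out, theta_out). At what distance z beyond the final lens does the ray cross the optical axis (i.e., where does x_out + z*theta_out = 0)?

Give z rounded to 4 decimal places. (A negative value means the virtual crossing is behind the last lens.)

Initial: x=7.0000 theta=0.0000
After 1 (propagate distance d=26): x=7.0000 theta=0.0000
After 2 (thin lens f=24): x=7.0000 theta=-7/24 (≈-0.2917)
After 3 (propagate distance d=8): x=14/3 (≈4.6667) theta=-7/24 (≈-0.2917)
After 4 (thin lens f=-49): x=14/3 (≈4.6667) theta=-11/56 (≈-0.1964)
z_focus = -x_out/theta_out = -(14/3)/(-11/56) = 784/33 ≈ 23.7576
Rounded to 4 decimal places: z = 23.7576

Answer: 23.7576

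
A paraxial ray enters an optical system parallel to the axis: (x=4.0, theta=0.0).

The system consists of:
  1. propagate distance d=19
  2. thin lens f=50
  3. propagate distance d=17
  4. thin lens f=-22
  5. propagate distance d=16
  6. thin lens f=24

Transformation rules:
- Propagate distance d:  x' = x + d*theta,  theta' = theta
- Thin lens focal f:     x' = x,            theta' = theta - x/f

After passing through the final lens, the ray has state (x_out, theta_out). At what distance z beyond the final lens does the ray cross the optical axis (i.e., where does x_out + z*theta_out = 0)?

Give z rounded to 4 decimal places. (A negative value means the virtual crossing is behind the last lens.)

Answer: 33.9310

Derivation:
Initial: x=4.0000 theta=0.0000
After 1 (propagate distance d=19): x=4.0000 theta=0.0000
After 2 (thin lens f=50): x=4.0000 theta=-0.0800
After 3 (propagate distance d=17): x=2.6400 theta=-0.0800
After 4 (thin lens f=-22): x=2.6400 theta=0.0400
After 5 (propagate distance d=16): x=3.2800 theta=0.0400
After 6 (thin lens f=24): x=3.2800 theta=-29/300 (≈-0.0967)
z_focus = -x_out/theta_out = -(3.2800)/(-29/300) = 984/29 ≈ 33.9310
Rounded to 4 decimal places: z = 33.9310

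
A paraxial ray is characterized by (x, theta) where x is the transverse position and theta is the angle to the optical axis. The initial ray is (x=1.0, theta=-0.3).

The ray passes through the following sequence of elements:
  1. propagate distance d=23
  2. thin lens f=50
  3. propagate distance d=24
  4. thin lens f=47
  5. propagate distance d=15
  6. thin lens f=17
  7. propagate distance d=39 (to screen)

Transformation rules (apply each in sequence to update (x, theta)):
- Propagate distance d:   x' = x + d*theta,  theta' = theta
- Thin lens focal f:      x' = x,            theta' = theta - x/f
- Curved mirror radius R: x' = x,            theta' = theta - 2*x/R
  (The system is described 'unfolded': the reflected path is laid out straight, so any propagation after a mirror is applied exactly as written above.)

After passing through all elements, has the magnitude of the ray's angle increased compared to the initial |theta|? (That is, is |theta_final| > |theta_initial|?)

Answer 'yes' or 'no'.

Answer: yes

Derivation:
Initial: x=1.0000 theta=-0.3000
After 1 (propagate distance d=23): x=-5.9000 theta=-0.3000
After 2 (thin lens f=50): x=-5.9000 theta=-0.1820
After 3 (propagate distance d=24): x=-10.2680 theta=-0.1820
After 4 (thin lens f=47): x=-10.2680 theta=857/23500 (≈0.0365)
After 5 (propagate distance d=15): x=-228443/23500 (≈-9.7210) theta=857/23500 (≈0.0365)
After 6 (thin lens f=17): x=-228443/23500 (≈-9.7210) theta=60753/99875 (≈0.6083)
After 7 (propagate distance d=39 (to screen)): x=5593937/399500 (≈14.0023) theta=60753/99875 (≈0.6083)
|theta_initial|=0.3000 |theta_final|=60753/99875 (≈0.6083) -> increased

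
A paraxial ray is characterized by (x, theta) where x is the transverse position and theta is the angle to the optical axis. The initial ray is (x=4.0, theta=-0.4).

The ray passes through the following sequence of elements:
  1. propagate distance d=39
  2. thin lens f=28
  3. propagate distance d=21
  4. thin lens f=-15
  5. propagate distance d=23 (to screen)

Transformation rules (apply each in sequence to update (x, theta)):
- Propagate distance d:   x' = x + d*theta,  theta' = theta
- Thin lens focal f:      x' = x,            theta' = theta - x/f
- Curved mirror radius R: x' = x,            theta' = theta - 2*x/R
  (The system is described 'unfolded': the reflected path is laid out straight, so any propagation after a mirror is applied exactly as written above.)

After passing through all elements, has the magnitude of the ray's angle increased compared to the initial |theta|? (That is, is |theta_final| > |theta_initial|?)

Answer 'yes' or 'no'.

Initial: x=4.0000 theta=-0.4000
After 1 (propagate distance d=39): x=-11.6000 theta=-0.4000
After 2 (thin lens f=28): x=-11.6000 theta=1/70 (≈0.0143)
After 3 (propagate distance d=21): x=-11.3000 theta=1/70 (≈0.0143)
After 4 (thin lens f=-15): x=-11.3000 theta=-388/525 (≈-0.7390)
After 5 (propagate distance d=23 (to screen)): x=-29713/1050 (≈-28.2981) theta=-388/525 (≈-0.7390)
|theta_initial|=0.4000 |theta_final|=388/525 (≈0.7390) -> increased

Answer: yes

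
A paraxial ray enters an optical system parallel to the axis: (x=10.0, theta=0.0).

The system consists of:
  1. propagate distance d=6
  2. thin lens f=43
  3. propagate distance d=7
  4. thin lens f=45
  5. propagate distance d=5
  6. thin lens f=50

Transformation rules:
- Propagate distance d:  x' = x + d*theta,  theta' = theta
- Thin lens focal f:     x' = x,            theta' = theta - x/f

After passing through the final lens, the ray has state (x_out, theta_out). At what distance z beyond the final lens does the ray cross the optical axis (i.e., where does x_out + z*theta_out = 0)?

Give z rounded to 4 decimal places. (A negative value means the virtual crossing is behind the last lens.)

Answer: 11.5385

Derivation:
Initial: x=10.0000 theta=0.0000
After 1 (propagate distance d=6): x=10.0000 theta=0.0000
After 2 (thin lens f=43): x=10.0000 theta=-10/43 (≈-0.2326)
After 3 (propagate distance d=7): x=360/43 (≈8.3721) theta=-10/43 (≈-0.2326)
After 4 (thin lens f=45): x=360/43 (≈8.3721) theta=-18/43 (≈-0.4186)
After 5 (propagate distance d=5): x=270/43 (≈6.2791) theta=-18/43 (≈-0.4186)
After 6 (thin lens f=50): x=270/43 (≈6.2791) theta=-117/215 (≈-0.5442)
z_focus = -x_out/theta_out = -(270/43)/(-117/215) = 150/13 ≈ 11.5385
Rounded to 4 decimal places: z = 11.5385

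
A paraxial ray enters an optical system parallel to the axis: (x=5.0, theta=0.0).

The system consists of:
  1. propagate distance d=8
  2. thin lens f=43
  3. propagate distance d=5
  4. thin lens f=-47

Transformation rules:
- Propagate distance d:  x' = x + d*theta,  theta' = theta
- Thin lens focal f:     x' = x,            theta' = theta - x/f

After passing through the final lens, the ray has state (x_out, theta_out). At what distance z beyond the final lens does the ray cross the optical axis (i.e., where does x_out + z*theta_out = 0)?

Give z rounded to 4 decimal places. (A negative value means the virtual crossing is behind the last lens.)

Initial: x=5.0000 theta=0.0000
After 1 (propagate distance d=8): x=5.0000 theta=0.0000
After 2 (thin lens f=43): x=5.0000 theta=-5/43 (≈-0.1163)
After 3 (propagate distance d=5): x=190/43 (≈4.4186) theta=-5/43 (≈-0.1163)
After 4 (thin lens f=-47): x=190/43 (≈4.4186) theta=-45/2021 (≈-0.0223)
z_focus = -x_out/theta_out = -(190/43)/(-45/2021) = 1786/9 ≈ 198.4444
Rounded to 4 decimal places: z = 198.4444

Answer: 198.4444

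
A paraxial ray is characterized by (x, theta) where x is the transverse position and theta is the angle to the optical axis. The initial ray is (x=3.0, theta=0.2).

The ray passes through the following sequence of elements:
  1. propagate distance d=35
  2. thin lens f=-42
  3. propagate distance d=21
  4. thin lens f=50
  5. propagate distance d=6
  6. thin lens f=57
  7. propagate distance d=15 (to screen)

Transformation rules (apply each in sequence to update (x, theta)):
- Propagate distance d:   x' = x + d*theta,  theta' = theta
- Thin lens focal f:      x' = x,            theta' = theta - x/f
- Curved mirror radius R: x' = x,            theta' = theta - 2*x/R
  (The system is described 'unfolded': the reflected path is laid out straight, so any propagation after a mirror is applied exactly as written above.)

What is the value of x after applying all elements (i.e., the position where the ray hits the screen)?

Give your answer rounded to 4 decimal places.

Answer: 15.1980

Derivation:
Initial: x=3.0000 theta=0.2000
After 1 (propagate distance d=35): x=10.0000 theta=0.2000
After 2 (thin lens f=-42): x=10.0000 theta=46/105 (≈0.4381)
After 3 (propagate distance d=21): x=19.2000 theta=46/105 (≈0.4381)
After 4 (thin lens f=50): x=19.2000 theta=142/2625 (≈0.0541)
After 5 (propagate distance d=6): x=17084/875 (≈19.5246) theta=142/2625 (≈0.0541)
After 6 (thin lens f=57): x=17084/875 (≈19.5246) theta=-14386/49875 (≈-0.2884)
After 7 (propagate distance d=15 (to screen)): x=252666/16625 (≈15.1980) theta=-14386/49875 (≈-0.2884)
Rounded to 4 decimal places: x = 15.1980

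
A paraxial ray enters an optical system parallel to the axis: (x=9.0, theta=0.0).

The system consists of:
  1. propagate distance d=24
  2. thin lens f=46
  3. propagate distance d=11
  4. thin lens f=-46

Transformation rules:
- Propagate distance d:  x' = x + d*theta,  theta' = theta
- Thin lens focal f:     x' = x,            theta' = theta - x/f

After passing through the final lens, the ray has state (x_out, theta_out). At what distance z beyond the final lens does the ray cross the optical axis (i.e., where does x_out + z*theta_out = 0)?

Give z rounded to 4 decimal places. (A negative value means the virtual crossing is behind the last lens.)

Answer: 146.3636

Derivation:
Initial: x=9.0000 theta=0.0000
After 1 (propagate distance d=24): x=9.0000 theta=0.0000
After 2 (thin lens f=46): x=9.0000 theta=-9/46 (≈-0.1957)
After 3 (propagate distance d=11): x=315/46 (≈6.8478) theta=-9/46 (≈-0.1957)
After 4 (thin lens f=-46): x=315/46 (≈6.8478) theta=-99/2116 (≈-0.0468)
z_focus = -x_out/theta_out = -(315/46)/(-99/2116) = 1610/11 ≈ 146.3636
Rounded to 4 decimal places: z = 146.3636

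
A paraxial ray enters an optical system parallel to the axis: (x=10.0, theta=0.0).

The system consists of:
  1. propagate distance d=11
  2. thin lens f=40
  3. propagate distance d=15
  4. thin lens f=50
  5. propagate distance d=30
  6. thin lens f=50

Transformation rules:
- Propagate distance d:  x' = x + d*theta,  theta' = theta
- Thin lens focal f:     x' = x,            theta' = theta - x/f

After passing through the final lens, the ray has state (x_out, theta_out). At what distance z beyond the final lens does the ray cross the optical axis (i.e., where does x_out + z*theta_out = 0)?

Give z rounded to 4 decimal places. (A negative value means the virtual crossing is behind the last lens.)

Initial: x=10.0000 theta=0.0000
After 1 (propagate distance d=11): x=10.0000 theta=0.0000
After 2 (thin lens f=40): x=10.0000 theta=-0.2500
After 3 (propagate distance d=15): x=6.2500 theta=-0.2500
After 4 (thin lens f=50): x=6.2500 theta=-0.3750
After 5 (propagate distance d=30): x=-5.0000 theta=-0.3750
After 6 (thin lens f=50): x=-5.0000 theta=-0.2750
z_focus = -x_out/theta_out = -(-5.0000)/(-0.2750) = -200/11 ≈ -18.1818
Rounded to 4 decimal places: z = -18.1818

Answer: -18.1818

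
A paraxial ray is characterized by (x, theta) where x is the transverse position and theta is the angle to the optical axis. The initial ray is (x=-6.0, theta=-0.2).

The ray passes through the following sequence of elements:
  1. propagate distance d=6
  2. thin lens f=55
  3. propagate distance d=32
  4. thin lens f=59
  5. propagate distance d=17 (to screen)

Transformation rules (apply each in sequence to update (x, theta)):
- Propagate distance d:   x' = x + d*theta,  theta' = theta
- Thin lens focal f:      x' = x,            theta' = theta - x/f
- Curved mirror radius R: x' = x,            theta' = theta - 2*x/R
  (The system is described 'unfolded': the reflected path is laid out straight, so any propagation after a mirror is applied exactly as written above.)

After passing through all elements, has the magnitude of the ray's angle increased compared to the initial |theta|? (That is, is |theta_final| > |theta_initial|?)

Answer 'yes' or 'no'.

Initial: x=-6.0000 theta=-0.2000
After 1 (propagate distance d=6): x=-7.2000 theta=-0.2000
After 2 (thin lens f=55): x=-7.2000 theta=-19/275 (≈-0.0691)
After 3 (propagate distance d=32): x=-2588/275 (≈-9.4109) theta=-19/275 (≈-0.0691)
After 4 (thin lens f=59): x=-2588/275 (≈-9.4109) theta=1467/16225 (≈0.0904)
After 5 (propagate distance d=17 (to screen)): x=-127753/16225 (≈-7.8738) theta=1467/16225 (≈0.0904)
|theta_initial|=0.2000 |theta_final|=1467/16225 (≈0.0904) -> not increased

Answer: no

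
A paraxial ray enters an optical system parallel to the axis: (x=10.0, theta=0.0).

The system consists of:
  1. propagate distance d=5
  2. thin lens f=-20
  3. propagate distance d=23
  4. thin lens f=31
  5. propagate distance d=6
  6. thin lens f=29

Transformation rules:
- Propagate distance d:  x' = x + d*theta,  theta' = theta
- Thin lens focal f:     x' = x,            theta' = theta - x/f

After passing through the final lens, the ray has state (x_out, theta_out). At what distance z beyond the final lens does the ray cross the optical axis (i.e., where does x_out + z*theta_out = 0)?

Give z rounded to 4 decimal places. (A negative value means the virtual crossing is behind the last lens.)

Answer: 22.7278

Derivation:
Initial: x=10.0000 theta=0.0000
After 1 (propagate distance d=5): x=10.0000 theta=0.0000
After 2 (thin lens f=-20): x=10.0000 theta=0.5000
After 3 (propagate distance d=23): x=21.5000 theta=0.5000
After 4 (thin lens f=31): x=21.5000 theta=-6/31 (≈-0.1935)
After 5 (propagate distance d=6): x=1261/62 (≈20.3387) theta=-6/31 (≈-0.1935)
After 6 (thin lens f=29): x=1261/62 (≈20.3387) theta=-1609/1798 (≈-0.8949)
z_focus = -x_out/theta_out = -(1261/62)/(-1609/1798) = 36569/1609 ≈ 22.7278
Rounded to 4 decimal places: z = 22.7278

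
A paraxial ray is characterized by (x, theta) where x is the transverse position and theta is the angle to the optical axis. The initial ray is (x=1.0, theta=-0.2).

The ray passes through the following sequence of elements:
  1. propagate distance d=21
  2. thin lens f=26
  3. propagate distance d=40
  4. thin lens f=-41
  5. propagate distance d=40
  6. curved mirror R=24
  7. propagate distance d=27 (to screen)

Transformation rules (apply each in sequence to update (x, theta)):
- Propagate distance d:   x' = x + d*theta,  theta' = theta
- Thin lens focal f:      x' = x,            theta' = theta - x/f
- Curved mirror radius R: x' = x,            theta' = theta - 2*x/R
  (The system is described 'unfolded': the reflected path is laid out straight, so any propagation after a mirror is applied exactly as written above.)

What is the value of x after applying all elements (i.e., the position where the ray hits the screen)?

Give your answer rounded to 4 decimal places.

Initial: x=1.0000 theta=-0.2000
After 1 (propagate distance d=21): x=-3.2000 theta=-0.2000
After 2 (thin lens f=26): x=-3.2000 theta=-1/13 (≈-0.0769)
After 3 (propagate distance d=40): x=-408/65 (≈-6.2769) theta=-1/13 (≈-0.0769)
After 4 (thin lens f=-41): x=-408/65 (≈-6.2769) theta=-613/2665 (≈-0.2300)
After 5 (propagate distance d=40): x=-41248/2665 (≈-15.4777) theta=-613/2665 (≈-0.2300)
After 6 (curved mirror R=24): x=-41248/2665 (≈-15.4777) theta=8473/7995 (≈1.0598)
After 7 (propagate distance d=27 (to screen)): x=2693/205 (≈13.1366) theta=8473/7995 (≈1.0598)
Rounded to 4 decimal places: x = 13.1366

Answer: 13.1366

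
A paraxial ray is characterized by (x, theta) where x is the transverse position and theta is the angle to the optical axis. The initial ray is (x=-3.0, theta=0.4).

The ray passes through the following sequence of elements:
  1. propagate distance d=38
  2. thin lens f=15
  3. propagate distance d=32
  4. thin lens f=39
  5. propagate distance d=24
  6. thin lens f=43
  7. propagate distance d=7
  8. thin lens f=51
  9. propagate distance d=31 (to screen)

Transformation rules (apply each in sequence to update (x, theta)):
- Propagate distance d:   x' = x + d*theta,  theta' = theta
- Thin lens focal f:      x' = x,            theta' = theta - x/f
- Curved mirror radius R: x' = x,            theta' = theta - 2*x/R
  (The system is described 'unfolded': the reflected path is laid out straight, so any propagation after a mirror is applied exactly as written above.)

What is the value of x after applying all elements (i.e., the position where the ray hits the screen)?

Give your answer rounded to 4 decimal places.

Answer: -9.0099

Derivation:
Initial: x=-3.0000 theta=0.4000
After 1 (propagate distance d=38): x=12.2000 theta=0.4000
After 2 (thin lens f=15): x=12.2000 theta=-31/75 (≈-0.4133)
After 3 (propagate distance d=32): x=-77/75 (≈-1.0267) theta=-31/75 (≈-0.4133)
After 4 (thin lens f=39): x=-77/75 (≈-1.0267) theta=-1132/2925 (≈-0.3870)
After 5 (propagate distance d=24): x=-10057/975 (≈-10.3149) theta=-1132/2925 (≈-0.3870)
After 6 (thin lens f=43): x=-10057/975 (≈-10.3149) theta=-3701/25155 (≈-0.1471)
After 7 (propagate distance d=7): x=-1426888/125775 (≈-11.3448) theta=-3701/25155 (≈-0.1471)
After 8 (thin lens f=51): x=-1426888/125775 (≈-11.3448) theta=483133/6414525 (≈0.0753)
After 9 (propagate distance d=31 (to screen)): x=-889141/98685 (≈-9.0099) theta=483133/6414525 (≈0.0753)
Rounded to 4 decimal places: x = -9.0099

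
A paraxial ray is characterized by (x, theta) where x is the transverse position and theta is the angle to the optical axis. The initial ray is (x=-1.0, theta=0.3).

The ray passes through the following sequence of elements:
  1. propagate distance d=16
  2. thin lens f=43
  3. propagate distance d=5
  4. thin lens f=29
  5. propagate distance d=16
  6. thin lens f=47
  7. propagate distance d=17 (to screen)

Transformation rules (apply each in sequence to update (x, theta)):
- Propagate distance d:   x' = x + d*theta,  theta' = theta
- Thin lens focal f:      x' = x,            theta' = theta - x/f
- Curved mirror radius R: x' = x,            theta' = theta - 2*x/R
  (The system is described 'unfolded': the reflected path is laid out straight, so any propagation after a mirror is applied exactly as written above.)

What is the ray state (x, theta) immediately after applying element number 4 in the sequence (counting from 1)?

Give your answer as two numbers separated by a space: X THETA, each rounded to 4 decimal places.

Answer: 4.8581 0.0441

Derivation:
Initial: x=-1.0000 theta=0.3000
After 1 (propagate distance d=16): x=3.8000 theta=0.3000
After 2 (thin lens f=43): x=3.8000 theta=91/430 (≈0.2116)
After 3 (propagate distance d=5): x=2089/430 (≈4.8581) theta=91/430 (≈0.2116)
After 4 (thin lens f=29): x=2089/430 (≈4.8581) theta=55/1247 (≈0.0441)
Rounded to 4 decimal places: x = 4.8581, theta = 0.0441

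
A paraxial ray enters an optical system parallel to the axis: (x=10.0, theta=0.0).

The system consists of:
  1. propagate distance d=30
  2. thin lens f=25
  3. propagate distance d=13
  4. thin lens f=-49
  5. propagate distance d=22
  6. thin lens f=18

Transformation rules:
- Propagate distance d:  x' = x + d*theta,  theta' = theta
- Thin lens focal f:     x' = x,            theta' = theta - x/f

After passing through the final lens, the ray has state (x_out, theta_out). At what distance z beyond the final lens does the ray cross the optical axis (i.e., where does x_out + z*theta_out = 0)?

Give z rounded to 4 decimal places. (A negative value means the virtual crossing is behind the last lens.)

Answer: -9.2455

Derivation:
Initial: x=10.0000 theta=0.0000
After 1 (propagate distance d=30): x=10.0000 theta=0.0000
After 2 (thin lens f=25): x=10.0000 theta=-0.4000
After 3 (propagate distance d=13): x=4.8000 theta=-0.4000
After 4 (thin lens f=-49): x=4.8000 theta=-74/245 (≈-0.3020)
After 5 (propagate distance d=22): x=-452/245 (≈-1.8449) theta=-74/245 (≈-0.3020)
After 6 (thin lens f=18): x=-452/245 (≈-1.8449) theta=-88/441 (≈-0.1995)
z_focus = -x_out/theta_out = -(-452/245)/(-88/441) = -1017/110 ≈ -9.2455
Rounded to 4 decimal places: z = -9.2455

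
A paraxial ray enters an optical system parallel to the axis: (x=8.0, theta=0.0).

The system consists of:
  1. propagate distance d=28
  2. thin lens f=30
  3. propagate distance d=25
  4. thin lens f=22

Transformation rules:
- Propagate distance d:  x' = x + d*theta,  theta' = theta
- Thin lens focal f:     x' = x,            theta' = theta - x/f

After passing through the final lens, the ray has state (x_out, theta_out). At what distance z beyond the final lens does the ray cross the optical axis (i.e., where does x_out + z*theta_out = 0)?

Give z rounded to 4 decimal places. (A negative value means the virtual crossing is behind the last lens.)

Answer: 4.0741

Derivation:
Initial: x=8.0000 theta=0.0000
After 1 (propagate distance d=28): x=8.0000 theta=0.0000
After 2 (thin lens f=30): x=8.0000 theta=-4/15 (≈-0.2667)
After 3 (propagate distance d=25): x=4/3 (≈1.3333) theta=-4/15 (≈-0.2667)
After 4 (thin lens f=22): x=4/3 (≈1.3333) theta=-18/55 (≈-0.3273)
z_focus = -x_out/theta_out = -(4/3)/(-18/55) = 110/27 ≈ 4.0741
Rounded to 4 decimal places: z = 4.0741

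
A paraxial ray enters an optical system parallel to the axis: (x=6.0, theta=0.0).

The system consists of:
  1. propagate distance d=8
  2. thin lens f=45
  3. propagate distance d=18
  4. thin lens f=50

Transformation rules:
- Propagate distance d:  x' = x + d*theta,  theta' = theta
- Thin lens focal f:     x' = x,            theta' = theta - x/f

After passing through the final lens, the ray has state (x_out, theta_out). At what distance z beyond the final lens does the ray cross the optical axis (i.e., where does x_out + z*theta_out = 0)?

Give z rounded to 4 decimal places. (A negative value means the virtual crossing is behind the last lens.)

Answer: 17.5325

Derivation:
Initial: x=6.0000 theta=0.0000
After 1 (propagate distance d=8): x=6.0000 theta=0.0000
After 2 (thin lens f=45): x=6.0000 theta=-2/15 (≈-0.1333)
After 3 (propagate distance d=18): x=3.6000 theta=-2/15 (≈-0.1333)
After 4 (thin lens f=50): x=3.6000 theta=-77/375 (≈-0.2053)
z_focus = -x_out/theta_out = -(3.6000)/(-77/375) = 1350/77 ≈ 17.5325
Rounded to 4 decimal places: z = 17.5325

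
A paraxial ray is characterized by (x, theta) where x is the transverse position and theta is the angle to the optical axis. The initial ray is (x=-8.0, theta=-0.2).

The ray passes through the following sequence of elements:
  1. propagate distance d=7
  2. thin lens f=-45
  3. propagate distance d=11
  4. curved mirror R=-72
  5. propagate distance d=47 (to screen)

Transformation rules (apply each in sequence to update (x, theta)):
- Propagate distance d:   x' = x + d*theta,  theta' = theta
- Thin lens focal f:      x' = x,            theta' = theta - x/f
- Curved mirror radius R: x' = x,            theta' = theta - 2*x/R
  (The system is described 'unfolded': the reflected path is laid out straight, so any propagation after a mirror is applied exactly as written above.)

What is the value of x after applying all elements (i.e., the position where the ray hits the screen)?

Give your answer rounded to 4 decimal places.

Initial: x=-8.0000 theta=-0.2000
After 1 (propagate distance d=7): x=-9.4000 theta=-0.2000
After 2 (thin lens f=-45): x=-9.4000 theta=-92/225 (≈-0.4089)
After 3 (propagate distance d=11): x=-3127/225 (≈-13.8978) theta=-92/225 (≈-0.4089)
After 4 (curved mirror R=-72): x=-3127/225 (≈-13.8978) theta=-6439/8100 (≈-0.7949)
After 5 (propagate distance d=47 (to screen)): x=-83041/1620 (≈-51.2599) theta=-6439/8100 (≈-0.7949)
Rounded to 4 decimal places: x = -51.2599

Answer: -51.2599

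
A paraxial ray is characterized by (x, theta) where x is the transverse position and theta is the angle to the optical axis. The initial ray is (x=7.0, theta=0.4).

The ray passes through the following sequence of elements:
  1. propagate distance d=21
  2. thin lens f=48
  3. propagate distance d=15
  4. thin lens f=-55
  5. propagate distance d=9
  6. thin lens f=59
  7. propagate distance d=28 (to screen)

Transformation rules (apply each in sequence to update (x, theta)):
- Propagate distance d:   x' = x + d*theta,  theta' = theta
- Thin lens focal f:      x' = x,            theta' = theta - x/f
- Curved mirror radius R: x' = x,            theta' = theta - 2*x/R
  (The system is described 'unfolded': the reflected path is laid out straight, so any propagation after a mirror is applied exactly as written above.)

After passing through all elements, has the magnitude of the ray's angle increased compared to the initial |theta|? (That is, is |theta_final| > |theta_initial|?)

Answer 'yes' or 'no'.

Initial: x=7.0000 theta=0.4000
After 1 (propagate distance d=21): x=15.4000 theta=0.4000
After 2 (thin lens f=48): x=15.4000 theta=19/240 (≈0.0792)
After 3 (propagate distance d=15): x=16.5875 theta=19/240 (≈0.0792)
After 4 (thin lens f=-55): x=16.5875 theta=2513/6600 (≈0.3808)
After 5 (propagate distance d=9): x=88063/4400 (≈20.0143) theta=2513/6600 (≈0.3808)
After 6 (thin lens f=59): x=88063/4400 (≈20.0143) theta=6469/155760 (≈0.0415)
After 7 (propagate distance d=28 (to screen)): x=16492811/778800 (≈21.1772) theta=6469/155760 (≈0.0415)
|theta_initial|=0.4000 |theta_final|=6469/155760 (≈0.0415) -> not increased

Answer: no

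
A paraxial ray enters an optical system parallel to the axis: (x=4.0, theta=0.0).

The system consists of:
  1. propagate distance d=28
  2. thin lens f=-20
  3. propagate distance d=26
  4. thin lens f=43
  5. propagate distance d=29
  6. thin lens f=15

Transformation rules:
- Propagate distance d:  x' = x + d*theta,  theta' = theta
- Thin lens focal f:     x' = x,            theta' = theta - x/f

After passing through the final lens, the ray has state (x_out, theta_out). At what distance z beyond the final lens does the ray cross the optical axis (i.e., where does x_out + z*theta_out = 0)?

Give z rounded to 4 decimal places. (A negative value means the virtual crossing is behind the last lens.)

Answer: 14.6513

Derivation:
Initial: x=4.0000 theta=0.0000
After 1 (propagate distance d=28): x=4.0000 theta=0.0000
After 2 (thin lens f=-20): x=4.0000 theta=0.2000
After 3 (propagate distance d=26): x=9.2000 theta=0.2000
After 4 (thin lens f=43): x=9.2000 theta=-3/215 (≈-0.0140)
After 5 (propagate distance d=29): x=1891/215 (≈8.7953) theta=-3/215 (≈-0.0140)
After 6 (thin lens f=15): x=1891/215 (≈8.7953) theta=-1936/3225 (≈-0.6003)
z_focus = -x_out/theta_out = -(1891/215)/(-1936/3225) = 28365/1936 ≈ 14.6513
Rounded to 4 decimal places: z = 14.6513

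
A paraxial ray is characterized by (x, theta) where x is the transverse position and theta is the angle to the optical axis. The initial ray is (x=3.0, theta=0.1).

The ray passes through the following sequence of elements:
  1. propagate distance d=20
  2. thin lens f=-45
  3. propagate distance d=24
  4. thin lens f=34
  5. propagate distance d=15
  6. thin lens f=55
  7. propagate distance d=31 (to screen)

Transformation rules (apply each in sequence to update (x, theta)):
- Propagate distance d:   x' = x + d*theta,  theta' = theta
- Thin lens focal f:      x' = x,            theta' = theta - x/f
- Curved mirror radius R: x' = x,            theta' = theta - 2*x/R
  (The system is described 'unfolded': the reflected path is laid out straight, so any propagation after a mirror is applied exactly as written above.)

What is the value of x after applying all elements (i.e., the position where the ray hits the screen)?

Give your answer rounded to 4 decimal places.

Initial: x=3.0000 theta=0.1000
After 1 (propagate distance d=20): x=5.0000 theta=0.1000
After 2 (thin lens f=-45): x=5.0000 theta=19/90 (≈0.2111)
After 3 (propagate distance d=24): x=151/15 (≈10.0667) theta=19/90 (≈0.2111)
After 4 (thin lens f=34): x=151/15 (≈10.0667) theta=-13/153 (≈-0.0850)
After 5 (propagate distance d=15): x=2242/255 (≈8.7922) theta=-13/153 (≈-0.0850)
After 6 (thin lens f=55): x=2242/255 (≈8.7922) theta=-10301/42075 (≈-0.2448)
After 7 (propagate distance d=31 (to screen)): x=50599/42075 (≈1.2026) theta=-10301/42075 (≈-0.2448)
Rounded to 4 decimal places: x = 1.2026

Answer: 1.2026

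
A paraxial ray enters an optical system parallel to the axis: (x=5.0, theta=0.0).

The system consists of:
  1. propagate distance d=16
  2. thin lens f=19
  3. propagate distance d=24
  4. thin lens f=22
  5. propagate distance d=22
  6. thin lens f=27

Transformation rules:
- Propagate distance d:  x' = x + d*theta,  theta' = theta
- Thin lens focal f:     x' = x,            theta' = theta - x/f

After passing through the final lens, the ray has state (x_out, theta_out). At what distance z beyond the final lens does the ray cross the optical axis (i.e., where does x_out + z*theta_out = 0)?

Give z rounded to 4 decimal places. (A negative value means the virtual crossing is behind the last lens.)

Answer: 522.7200

Derivation:
Initial: x=5.0000 theta=0.0000
After 1 (propagate distance d=16): x=5.0000 theta=0.0000
After 2 (thin lens f=19): x=5.0000 theta=-5/19 (≈-0.2632)
After 3 (propagate distance d=24): x=-25/19 (≈-1.3158) theta=-5/19 (≈-0.2632)
After 4 (thin lens f=22): x=-25/19 (≈-1.3158) theta=-85/418 (≈-0.2033)
After 5 (propagate distance d=22): x=-110/19 (≈-5.7895) theta=-85/418 (≈-0.2033)
After 6 (thin lens f=27): x=-110/19 (≈-5.7895) theta=125/11286 (≈0.0111)
z_focus = -x_out/theta_out = -(-110/19)/(125/11286) = 522.7200
Rounded to 4 decimal places: z = 522.7200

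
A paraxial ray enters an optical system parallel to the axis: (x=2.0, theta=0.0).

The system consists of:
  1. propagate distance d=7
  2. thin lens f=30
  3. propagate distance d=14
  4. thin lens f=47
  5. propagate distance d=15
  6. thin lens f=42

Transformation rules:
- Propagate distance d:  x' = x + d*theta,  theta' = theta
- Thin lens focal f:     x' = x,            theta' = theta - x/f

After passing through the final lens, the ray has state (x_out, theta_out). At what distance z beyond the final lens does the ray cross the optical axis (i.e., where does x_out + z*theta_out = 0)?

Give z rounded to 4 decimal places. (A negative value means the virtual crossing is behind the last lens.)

Answer: -3.3045

Derivation:
Initial: x=2.0000 theta=0.0000
After 1 (propagate distance d=7): x=2.0000 theta=0.0000
After 2 (thin lens f=30): x=2.0000 theta=-1/15 (≈-0.0667)
After 3 (propagate distance d=14): x=16/15 (≈1.0667) theta=-1/15 (≈-0.0667)
After 4 (thin lens f=47): x=16/15 (≈1.0667) theta=-21/235 (≈-0.0894)
After 5 (propagate distance d=15): x=-193/705 (≈-0.2738) theta=-21/235 (≈-0.0894)
After 6 (thin lens f=42): x=-193/705 (≈-0.2738) theta=-2453/29610 (≈-0.0828)
z_focus = -x_out/theta_out = -(-193/705)/(-2453/29610) = -8106/2453 ≈ -3.3045
Rounded to 4 decimal places: z = -3.3045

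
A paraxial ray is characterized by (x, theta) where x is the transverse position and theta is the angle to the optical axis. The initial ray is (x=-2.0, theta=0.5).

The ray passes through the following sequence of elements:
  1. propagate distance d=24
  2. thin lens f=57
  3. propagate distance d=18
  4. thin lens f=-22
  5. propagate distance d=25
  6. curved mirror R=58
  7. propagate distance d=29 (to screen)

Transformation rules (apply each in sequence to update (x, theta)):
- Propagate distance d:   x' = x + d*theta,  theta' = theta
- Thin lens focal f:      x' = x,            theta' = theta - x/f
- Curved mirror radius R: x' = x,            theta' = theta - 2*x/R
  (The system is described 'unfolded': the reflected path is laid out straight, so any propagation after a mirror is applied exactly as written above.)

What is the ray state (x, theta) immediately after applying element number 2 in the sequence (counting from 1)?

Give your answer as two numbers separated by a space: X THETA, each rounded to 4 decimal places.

Answer: 10.0000 0.3246

Derivation:
Initial: x=-2.0000 theta=0.5000
After 1 (propagate distance d=24): x=10.0000 theta=0.5000
After 2 (thin lens f=57): x=10.0000 theta=37/114 (≈0.3246)
Rounded to 4 decimal places: x = 10.0000, theta = 0.3246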